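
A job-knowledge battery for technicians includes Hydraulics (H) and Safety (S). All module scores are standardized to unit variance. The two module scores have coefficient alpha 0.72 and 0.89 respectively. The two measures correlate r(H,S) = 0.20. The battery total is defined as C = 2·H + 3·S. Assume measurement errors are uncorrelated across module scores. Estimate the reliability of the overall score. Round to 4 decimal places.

0.8630

Var(C) = 2² + 3² + 2·[6·0.20] = 13 + 2.4 = 15.4.
Because errors are independent across components, Cov(Tᵢ,Tⱼ) = Cov(Xᵢ,Xⱼ); the off-diagonal part of the true-score variance is the same as above.
True-score variance = [2²·0.72 + 3²·0.89] + 2.4 = 10.89 + 2.4 = 13.29.
Reliability = 13.29 / 15.4 = 0.8630.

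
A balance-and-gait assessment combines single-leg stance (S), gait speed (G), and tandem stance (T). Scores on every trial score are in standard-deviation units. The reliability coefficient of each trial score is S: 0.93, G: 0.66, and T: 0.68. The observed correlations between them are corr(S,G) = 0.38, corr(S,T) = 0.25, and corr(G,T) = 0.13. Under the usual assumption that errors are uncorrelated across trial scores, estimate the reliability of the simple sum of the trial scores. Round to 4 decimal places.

0.8385

Var(S+G+T) = 3 + 2·[0.38 + 0.25 + 0.13] = 3 + 1.52 = 4.52.
With uncorrelated errors the cross-covariances are all true-score covariance, so they carry over unchanged; only the diagonal terms shrink to ρᵢσᵢ².
True-score variance = [0.93 + 0.66 + 0.68] + 1.52 = 2.27 + 1.52 = 3.79.
Reliability = 3.79 / 4.52 = 0.8385.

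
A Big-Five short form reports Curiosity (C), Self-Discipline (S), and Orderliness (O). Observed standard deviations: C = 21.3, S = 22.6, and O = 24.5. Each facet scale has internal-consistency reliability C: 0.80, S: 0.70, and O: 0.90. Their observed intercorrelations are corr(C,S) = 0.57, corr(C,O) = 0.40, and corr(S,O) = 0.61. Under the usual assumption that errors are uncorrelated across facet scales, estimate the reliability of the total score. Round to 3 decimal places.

0.905

Var(C+S+O) = 21.3² + 22.6² + 24.5² + 2·[21.3·22.6·0.57 + 21.3·24.5·0.40 + 22.6·24.5·0.61] = 1564.7 + 1641.77 = 3206.47.
Because errors are independent across components, Cov(Tᵢ,Tⱼ) = Cov(Xᵢ,Xⱼ); the off-diagonal part of the true-score variance is the same as above.
True-score variance = [21.3²·0.80 + 22.6²·0.70 + 24.5²·0.90] + 1641.77 = 1260.71 + 1641.77 = 2902.48.
Reliability = 2902.48 / 3206.47 = 0.905.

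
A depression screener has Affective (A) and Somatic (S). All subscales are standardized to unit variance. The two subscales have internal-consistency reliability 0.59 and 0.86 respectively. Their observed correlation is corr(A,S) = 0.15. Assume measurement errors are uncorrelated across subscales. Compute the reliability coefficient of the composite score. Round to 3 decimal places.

0.761

Var(A+S) = 2 + 2·[0.15] = 2 + 0.3 = 2.3.
Under uncorrelated errors the observed covariances equal the true-score covariances, so only the own-variance terms attenuate.
True-score variance = [0.59 + 0.86] + 0.3 = 1.45 + 0.3 = 1.75.
Reliability = 1.75 / 2.3 = 0.761.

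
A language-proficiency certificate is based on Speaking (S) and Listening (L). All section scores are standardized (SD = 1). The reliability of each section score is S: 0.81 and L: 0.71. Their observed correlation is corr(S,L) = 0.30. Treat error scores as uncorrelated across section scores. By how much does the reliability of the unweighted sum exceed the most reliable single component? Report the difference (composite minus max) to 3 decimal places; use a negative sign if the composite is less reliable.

0.005

Var(sum) = 2 + 0.6 = 2.6; true-score variance = 1.52 + 0.6 = 2.12; composite reliability = 0.8154.
Max component reliability = 0.8100.
Difference = 0.8154 − 0.8100 = 0.005.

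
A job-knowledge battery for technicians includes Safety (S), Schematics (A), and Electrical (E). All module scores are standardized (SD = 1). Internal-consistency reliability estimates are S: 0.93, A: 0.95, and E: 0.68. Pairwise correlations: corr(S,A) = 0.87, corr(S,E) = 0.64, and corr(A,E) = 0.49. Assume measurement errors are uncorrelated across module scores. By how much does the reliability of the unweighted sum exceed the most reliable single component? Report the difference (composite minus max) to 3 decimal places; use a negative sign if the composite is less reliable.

Var(sum) = 3 + 4 = 7; true-score variance = 2.56 + 4 = 6.56; composite reliability = 0.9371.
Max component reliability = 0.9500.
Difference = 0.9371 − 0.9500 = -0.013.

-0.013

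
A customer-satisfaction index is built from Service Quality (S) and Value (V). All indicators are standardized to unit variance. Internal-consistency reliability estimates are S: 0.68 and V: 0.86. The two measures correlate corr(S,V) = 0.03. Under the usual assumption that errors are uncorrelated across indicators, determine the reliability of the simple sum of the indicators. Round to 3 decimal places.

0.777

Var(S+V) = 2 + 2·[0.03] = 2 + 0.06 = 2.06.
With uncorrelated errors the cross-covariances are all true-score covariance, so they carry over unchanged; only the diagonal terms shrink to ρᵢσᵢ².
True-score variance = [0.68 + 0.86] + 0.06 = 1.54 + 0.06 = 1.6.
Reliability = 1.6 / 2.06 = 0.777.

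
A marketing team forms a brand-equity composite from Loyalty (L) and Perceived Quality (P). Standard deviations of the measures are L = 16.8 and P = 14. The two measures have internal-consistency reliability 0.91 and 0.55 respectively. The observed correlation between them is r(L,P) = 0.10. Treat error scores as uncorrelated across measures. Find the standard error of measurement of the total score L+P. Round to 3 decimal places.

10.658

Var(total) = 478.24 + 47.04 = 525.28.
True-score variance = 364.638 + 47.04 = 411.678, so reliability = 0.7837.
Error variance = 525.28 − 411.678 = 113.602; SEM = √113.602 = 10.658.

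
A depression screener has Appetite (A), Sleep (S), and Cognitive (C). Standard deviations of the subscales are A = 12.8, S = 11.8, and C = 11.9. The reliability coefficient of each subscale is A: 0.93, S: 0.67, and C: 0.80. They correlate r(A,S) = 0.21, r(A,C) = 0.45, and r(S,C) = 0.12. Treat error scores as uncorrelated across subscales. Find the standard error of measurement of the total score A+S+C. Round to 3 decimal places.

Var(total) = 444.69 + 234.226 = 678.916.
True-score variance = 358.95 + 234.226 = 593.176, so reliability = 0.8737.
Error variance = 678.916 − 593.176 = 85.74; SEM = √85.74 = 9.260.

9.260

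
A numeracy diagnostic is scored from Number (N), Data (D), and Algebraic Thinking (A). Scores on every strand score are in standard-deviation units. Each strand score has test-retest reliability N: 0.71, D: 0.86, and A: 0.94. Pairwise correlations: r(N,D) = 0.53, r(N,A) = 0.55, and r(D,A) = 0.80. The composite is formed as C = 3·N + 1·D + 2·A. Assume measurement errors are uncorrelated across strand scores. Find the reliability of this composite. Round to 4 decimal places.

Var(C) = 3² + 1 + 2² + 2·[3·0.53 + 6·0.55 + 2·0.80] = 14 + 12.98 = 26.98.
Because errors are independent across components, Cov(Tᵢ,Tⱼ) = Cov(Xᵢ,Xⱼ); the off-diagonal part of the true-score variance is the same as above.
True-score variance = [3²·0.71 + 0.86 + 2²·0.94] + 12.98 = 11.01 + 12.98 = 23.99.
Reliability = 23.99 / 26.98 = 0.8892.

0.8892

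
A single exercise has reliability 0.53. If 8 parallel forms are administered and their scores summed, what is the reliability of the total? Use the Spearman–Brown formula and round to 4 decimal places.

ρ_k = kρ / (1 + (k−1)ρ) = 8·0.53 / (1 + 7·0.53) = 4.240 / 4.710 = 0.9002.

0.9002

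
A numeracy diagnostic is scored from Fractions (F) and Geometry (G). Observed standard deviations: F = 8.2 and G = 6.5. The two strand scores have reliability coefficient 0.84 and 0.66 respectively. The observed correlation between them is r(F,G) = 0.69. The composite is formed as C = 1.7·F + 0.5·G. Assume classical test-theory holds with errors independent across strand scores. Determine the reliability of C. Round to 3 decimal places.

Var(C) = 1.7²·8.2² + 0.5²·6.5² + 2·[0.85·8.2·6.5·0.69] = 204.886 + 62.5209 = 267.407.
Under uncorrelated errors the observed covariances equal the true-score covariances, so only the own-variance terms attenuate.
True-score variance = [1.7²·8.2²·0.84 + 0.5²·6.5²·0.66] + 62.5209 = 170.203 + 62.5209 = 232.724.
Reliability = 232.724 / 267.407 = 0.870.

0.870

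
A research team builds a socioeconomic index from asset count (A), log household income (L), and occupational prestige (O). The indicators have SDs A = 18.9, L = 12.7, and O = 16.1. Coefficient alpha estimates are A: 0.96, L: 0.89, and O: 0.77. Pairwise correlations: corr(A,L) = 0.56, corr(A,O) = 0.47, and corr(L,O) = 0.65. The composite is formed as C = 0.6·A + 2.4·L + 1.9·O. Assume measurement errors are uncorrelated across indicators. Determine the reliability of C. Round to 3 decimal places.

0.918

Var(C) = 0.6²·18.9² + 2.4²·12.7² + 1.9²·16.1² + 2·[1.44·18.9·12.7·0.56 + 1.14·18.9·16.1·0.47 + 4.56·12.7·16.1·0.65] = 1993.37 + 1925.3 = 3918.67.
Under uncorrelated errors the observed covariances equal the true-score covariances, so only the own-variance terms attenuate.
True-score variance = [0.6²·18.9²·0.96 + 2.4²·12.7²·0.89 + 1.9²·16.1²·0.77] + 1925.3 = 1670.81 + 1925.3 = 3596.11.
Reliability = 3596.11 / 3918.67 = 0.918.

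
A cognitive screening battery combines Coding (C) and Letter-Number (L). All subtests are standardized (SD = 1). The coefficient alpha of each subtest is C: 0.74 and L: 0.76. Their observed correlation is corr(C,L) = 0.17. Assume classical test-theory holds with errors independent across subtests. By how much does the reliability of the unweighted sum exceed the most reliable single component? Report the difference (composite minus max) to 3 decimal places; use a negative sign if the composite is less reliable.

Var(sum) = 2 + 0.34 = 2.34; true-score variance = 1.5 + 0.34 = 1.84; composite reliability = 0.7863.
Max component reliability = 0.7600.
Difference = 0.7863 − 0.7600 = 0.026.

0.026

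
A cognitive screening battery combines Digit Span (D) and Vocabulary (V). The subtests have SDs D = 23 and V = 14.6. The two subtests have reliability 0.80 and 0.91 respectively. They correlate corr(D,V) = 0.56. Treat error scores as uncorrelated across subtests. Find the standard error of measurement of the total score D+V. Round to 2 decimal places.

11.18

Var(total) = 742.16 + 376.096 = 1118.26.
True-score variance = 617.176 + 376.096 = 993.272, so reliability = 0.8882.
Error variance = 1118.26 − 993.272 = 124.984; SEM = √124.984 = 11.18.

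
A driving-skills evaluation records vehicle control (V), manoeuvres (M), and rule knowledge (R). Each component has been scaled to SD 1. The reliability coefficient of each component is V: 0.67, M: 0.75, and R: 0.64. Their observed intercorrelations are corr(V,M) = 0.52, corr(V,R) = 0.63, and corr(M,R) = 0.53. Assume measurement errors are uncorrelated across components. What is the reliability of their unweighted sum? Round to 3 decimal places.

0.852

Var(V+M+R) = 3 + 2·[0.52 + 0.63 + 0.53] = 3 + 3.36 = 6.36.
Because errors are independent across components, Cov(Tᵢ,Tⱼ) = Cov(Xᵢ,Xⱼ); the off-diagonal part of the true-score variance is the same as above.
True-score variance = [0.67 + 0.75 + 0.64] + 3.36 = 2.06 + 3.36 = 5.42.
Reliability = 5.42 / 6.36 = 0.852.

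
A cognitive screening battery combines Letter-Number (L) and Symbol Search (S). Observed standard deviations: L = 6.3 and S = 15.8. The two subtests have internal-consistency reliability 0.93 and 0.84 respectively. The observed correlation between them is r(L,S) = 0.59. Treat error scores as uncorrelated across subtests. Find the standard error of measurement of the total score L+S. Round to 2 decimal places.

6.54

Var(total) = 289.33 + 117.457 = 406.787.
True-score variance = 246.609 + 117.457 = 364.067, so reliability = 0.8950.
Error variance = 406.787 − 364.067 = 42.7207; SEM = √42.7207 = 6.54.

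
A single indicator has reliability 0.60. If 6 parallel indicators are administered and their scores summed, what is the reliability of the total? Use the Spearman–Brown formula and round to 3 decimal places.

ρ_k = kρ / (1 + (k−1)ρ) = 6·0.60 / (1 + 5·0.60) = 3.600 / 4.000 = 0.900.

0.900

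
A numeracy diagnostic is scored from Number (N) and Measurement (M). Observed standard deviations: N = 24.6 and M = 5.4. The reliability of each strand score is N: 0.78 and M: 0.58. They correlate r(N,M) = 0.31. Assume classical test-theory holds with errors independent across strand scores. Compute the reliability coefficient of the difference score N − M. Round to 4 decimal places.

0.7366

Var(N−M) = 24.6² + 5.4² − 2·24.6·5.4·0.31 = 634.32 − 82.3608 = 551.959.
Under uncorrelated errors the observed covariances equal the true-score covariances, so only the own-variance terms attenuate.
True-score variance = [24.6²·0.78 + 5.4²·0.58] − 82.3608 = 488.938 − 82.3608 = 406.577.
Reliability = 406.577 / 551.959 = 0.7366.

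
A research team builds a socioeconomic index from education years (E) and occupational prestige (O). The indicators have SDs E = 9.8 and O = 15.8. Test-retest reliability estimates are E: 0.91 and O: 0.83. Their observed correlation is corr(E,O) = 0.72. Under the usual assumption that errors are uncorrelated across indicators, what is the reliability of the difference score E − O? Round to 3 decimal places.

0.584

Var(E−O) = 9.8² + 15.8² − 2·9.8·15.8·0.72 = 345.68 − 222.97 = 122.71.
Because errors are independent across components, Cov(Tᵢ,Tⱼ) = Cov(Xᵢ,Xⱼ); the off-diagonal part of the true-score variance is the same as above.
True-score variance = [9.8²·0.91 + 15.8²·0.83] − 222.97 = 294.598 − 222.97 = 71.628.
Reliability = 71.628 / 122.71 = 0.584.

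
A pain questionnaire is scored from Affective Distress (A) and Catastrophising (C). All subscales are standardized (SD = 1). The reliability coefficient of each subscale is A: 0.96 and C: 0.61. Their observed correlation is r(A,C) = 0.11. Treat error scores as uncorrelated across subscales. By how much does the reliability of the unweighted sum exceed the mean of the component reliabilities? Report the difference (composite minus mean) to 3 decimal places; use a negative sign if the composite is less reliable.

Var(sum) = 2 + 0.22 = 2.22; true-score variance = 1.57 + 0.22 = 1.79; composite reliability = 0.8063.
Mean component reliability = 0.7850.
Difference = 0.8063 − 0.7850 = 0.021.

0.021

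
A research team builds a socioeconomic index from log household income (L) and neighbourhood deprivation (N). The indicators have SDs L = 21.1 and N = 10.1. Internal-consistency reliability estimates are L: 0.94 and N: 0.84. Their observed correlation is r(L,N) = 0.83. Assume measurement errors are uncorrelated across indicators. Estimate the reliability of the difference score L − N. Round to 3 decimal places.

0.778

Var(L−N) = 21.1² + 10.1² − 2·21.1·10.1·0.83 = 547.22 − 353.763 = 193.457.
With uncorrelated errors the cross-covariances are all true-score covariance, so they carry over unchanged; only the diagonal terms shrink to ρᵢσᵢ².
True-score variance = [21.1²·0.94 + 10.1²·0.84] − 353.763 = 504.186 − 353.763 = 150.423.
Reliability = 150.423 / 193.457 = 0.778.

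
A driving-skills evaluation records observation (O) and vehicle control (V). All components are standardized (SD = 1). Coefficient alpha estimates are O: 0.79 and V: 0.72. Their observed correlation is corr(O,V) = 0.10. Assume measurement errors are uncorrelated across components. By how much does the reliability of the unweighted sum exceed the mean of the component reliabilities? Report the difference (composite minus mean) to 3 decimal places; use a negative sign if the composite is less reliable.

0.022

Var(sum) = 2 + 0.2 = 2.2; true-score variance = 1.51 + 0.2 = 1.71; composite reliability = 0.7773.
Mean component reliability = 0.7550.
Difference = 0.7773 − 0.7550 = 0.022.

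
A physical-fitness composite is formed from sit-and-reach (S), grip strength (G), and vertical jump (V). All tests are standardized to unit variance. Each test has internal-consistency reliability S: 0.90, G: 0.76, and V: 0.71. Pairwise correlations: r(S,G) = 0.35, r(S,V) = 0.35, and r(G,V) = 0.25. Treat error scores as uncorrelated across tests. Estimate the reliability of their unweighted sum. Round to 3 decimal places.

0.871

Var(S+G+V) = 3 + 2·[0.35 + 0.35 + 0.25] = 3 + 1.9 = 4.9.
Under uncorrelated errors the observed covariances equal the true-score covariances, so only the own-variance terms attenuate.
True-score variance = [0.90 + 0.76 + 0.71] + 1.9 = 2.37 + 1.9 = 4.27.
Reliability = 4.27 / 4.9 = 0.871.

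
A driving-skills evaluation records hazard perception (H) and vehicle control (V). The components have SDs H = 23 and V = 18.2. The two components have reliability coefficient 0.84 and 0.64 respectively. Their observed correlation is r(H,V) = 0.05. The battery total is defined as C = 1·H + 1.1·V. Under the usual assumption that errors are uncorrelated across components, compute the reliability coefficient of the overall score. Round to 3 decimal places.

Var(C) = 23² + 1.1²·18.2² + 2·[1.1·23·18.2·0.05] = 929.8 + 46.046 = 975.846.
Under uncorrelated errors the observed covariances equal the true-score covariances, so only the own-variance terms attenuate.
True-score variance = [23²·0.84 + 1.1²·18.2²·0.64] + 46.046 = 700.872 + 46.046 = 746.918.
Reliability = 746.918 / 975.846 = 0.765.

0.765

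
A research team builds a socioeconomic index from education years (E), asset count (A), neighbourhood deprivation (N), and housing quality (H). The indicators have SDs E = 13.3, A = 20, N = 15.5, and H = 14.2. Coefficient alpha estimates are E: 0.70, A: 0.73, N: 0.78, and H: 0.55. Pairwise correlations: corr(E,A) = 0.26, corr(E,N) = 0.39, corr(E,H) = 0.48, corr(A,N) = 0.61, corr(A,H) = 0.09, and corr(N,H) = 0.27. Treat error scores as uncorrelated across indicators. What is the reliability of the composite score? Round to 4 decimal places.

Var(E+A+N+H) = 13.3² + 20² + 15.5² + 14.2² + 2·[13.3·20·0.26 + 13.3·15.5·0.39 + 13.3·14.2·0.48 + 20·15.5·0.61 + 20·14.2·0.09 + 15.5·14.2·0.27] = 1018.78 + 1028.6 = 2047.38.
With uncorrelated errors the cross-covariances are all true-score covariance, so they carry over unchanged; only the diagonal terms shrink to ρᵢσᵢ².
True-score variance = [13.3²·0.70 + 20²·0.73 + 15.5²·0.78 + 14.2²·0.55] + 1028.6 = 714.12 + 1028.6 = 1742.72.
Reliability = 1742.72 / 2047.38 = 0.8512.

0.8512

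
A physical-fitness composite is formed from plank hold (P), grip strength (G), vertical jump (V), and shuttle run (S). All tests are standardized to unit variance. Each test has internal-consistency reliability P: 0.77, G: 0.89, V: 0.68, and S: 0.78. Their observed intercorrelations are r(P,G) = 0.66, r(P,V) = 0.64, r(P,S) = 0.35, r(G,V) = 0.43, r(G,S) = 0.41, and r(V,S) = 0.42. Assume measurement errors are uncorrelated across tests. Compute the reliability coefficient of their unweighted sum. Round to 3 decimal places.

0.910

Var(P+G+V+S) = 4 + 2·[0.66 + 0.64 + 0.35 + 0.43 + 0.41 + 0.42] = 4 + 5.82 = 9.82.
Because errors are independent across components, Cov(Tᵢ,Tⱼ) = Cov(Xᵢ,Xⱼ); the off-diagonal part of the true-score variance is the same as above.
True-score variance = [0.77 + 0.89 + 0.68 + 0.78] + 5.82 = 3.12 + 5.82 = 8.94.
Reliability = 8.94 / 9.82 = 0.910.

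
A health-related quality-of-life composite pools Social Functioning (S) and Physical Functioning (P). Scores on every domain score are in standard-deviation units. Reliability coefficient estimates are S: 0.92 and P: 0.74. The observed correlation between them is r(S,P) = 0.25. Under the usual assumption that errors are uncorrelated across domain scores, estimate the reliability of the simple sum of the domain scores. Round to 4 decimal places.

Var(S+P) = 2 + 2·[0.25] = 2 + 0.5 = 2.5.
With uncorrelated errors the cross-covariances are all true-score covariance, so they carry over unchanged; only the diagonal terms shrink to ρᵢσᵢ².
True-score variance = [0.92 + 0.74] + 0.5 = 1.66 + 0.5 = 2.16.
Reliability = 2.16 / 2.5 = 0.8640.

0.8640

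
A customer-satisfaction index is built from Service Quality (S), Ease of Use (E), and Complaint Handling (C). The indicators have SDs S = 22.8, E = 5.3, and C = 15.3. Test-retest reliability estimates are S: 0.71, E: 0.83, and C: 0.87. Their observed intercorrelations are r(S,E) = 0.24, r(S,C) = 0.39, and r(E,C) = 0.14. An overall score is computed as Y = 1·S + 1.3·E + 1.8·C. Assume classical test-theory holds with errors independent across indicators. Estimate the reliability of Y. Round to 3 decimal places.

0.868

Var(Y) = 22.8² + 1.3²·5.3² + 1.8²·15.3² + 2·[1.3·22.8·5.3·0.24 + 1.8·22.8·15.3·0.39 + 2.34·5.3·15.3·0.14] = 1325.76 + 618.306 = 1944.07.
Because errors are independent across components, Cov(Tᵢ,Tⱼ) = Cov(Xᵢ,Xⱼ); the off-diagonal part of the true-score variance is the same as above.
True-score variance = [22.8²·0.71 + 1.3²·5.3²·0.83 + 1.8²·15.3²·0.87] + 618.306 = 1068.34 + 618.306 = 1686.65.
Reliability = 1686.65 / 1944.07 = 0.868.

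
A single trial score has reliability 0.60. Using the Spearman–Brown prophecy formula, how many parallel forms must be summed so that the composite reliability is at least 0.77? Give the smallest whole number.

3

k ≥ ρ*(1−ρ₁)/(ρ₁(1−ρ*)) = 0.77·0.40 / (0.60·0.23) = 2.232.
Smallest integer k = 3.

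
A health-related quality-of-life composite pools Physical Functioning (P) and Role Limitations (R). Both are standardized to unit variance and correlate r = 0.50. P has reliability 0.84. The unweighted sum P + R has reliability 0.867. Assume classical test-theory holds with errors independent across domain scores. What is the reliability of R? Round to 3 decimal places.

Var(P+R) = 2 + 2·0.50 = 3.000.
True-score variance = ρ_P + ρ_R + 2·0.50, so 0.867 = (0.84 + ρ_R + 1.00) / 3.000.
ρ_R = 0.867·3.000 − 0.84 − 1.00 = 0.761.

0.761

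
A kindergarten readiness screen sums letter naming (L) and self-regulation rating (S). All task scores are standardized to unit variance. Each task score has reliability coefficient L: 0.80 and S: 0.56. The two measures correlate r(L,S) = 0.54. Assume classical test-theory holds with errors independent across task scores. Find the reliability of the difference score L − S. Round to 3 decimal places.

0.304

Var(L−S) = 1 + 1 − 2·0.54 = 2 − 1.08 = 0.92.
Under uncorrelated errors the observed covariances equal the true-score covariances, so only the own-variance terms attenuate.
True-score variance = [0.80 + 0.56] − 1.08 = 1.36 − 1.08 = 0.28.
Reliability = 0.28 / 0.92 = 0.304.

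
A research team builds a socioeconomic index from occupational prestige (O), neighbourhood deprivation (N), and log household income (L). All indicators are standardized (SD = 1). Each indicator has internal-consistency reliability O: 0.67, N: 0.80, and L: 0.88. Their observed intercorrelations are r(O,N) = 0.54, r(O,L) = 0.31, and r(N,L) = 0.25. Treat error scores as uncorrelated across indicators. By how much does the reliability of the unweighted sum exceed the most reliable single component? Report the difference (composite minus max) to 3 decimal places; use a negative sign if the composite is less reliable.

-0.005

Var(sum) = 3 + 2.2 = 5.2; true-score variance = 2.35 + 2.2 = 4.55; composite reliability = 0.8750.
Max component reliability = 0.8800.
Difference = 0.8750 − 0.8800 = -0.005.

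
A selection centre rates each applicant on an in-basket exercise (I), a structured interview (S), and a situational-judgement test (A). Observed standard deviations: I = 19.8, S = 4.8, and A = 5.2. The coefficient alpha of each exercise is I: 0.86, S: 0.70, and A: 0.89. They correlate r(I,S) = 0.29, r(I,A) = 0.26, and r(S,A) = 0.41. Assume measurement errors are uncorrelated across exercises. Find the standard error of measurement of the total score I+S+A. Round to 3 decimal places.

8.048

Var(total) = 442.12 + 129.13 = 571.25.
True-score variance = 377.348 + 129.13 = 506.478, so reliability = 0.8866.
Error variance = 571.25 − 506.478 = 64.772; SEM = √64.772 = 8.048.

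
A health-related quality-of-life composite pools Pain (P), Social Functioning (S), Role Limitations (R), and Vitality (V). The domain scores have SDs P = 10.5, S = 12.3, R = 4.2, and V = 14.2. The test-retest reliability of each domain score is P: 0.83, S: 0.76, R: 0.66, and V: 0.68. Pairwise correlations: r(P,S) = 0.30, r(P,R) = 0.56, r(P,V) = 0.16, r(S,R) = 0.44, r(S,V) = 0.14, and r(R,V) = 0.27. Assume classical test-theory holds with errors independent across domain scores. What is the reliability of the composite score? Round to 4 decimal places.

Var(P+S+R+V) = 10.5² + 12.3² + 4.2² + 14.2² + 2·[10.5·12.3·0.30 + 10.5·4.2·0.56 + 10.5·14.2·0.16 + 12.3·4.2·0.44 + 12.3·14.2·0.14 + 4.2·14.2·0.27] = 480.82 + 301.165 = 781.985.
Because errors are independent across components, Cov(Tᵢ,Tⱼ) = Cov(Xᵢ,Xⱼ); the off-diagonal part of the true-score variance is the same as above.
True-score variance = [10.5²·0.83 + 12.3²·0.76 + 4.2²·0.66 + 14.2²·0.68] + 301.165 = 355.245 + 301.165 = 656.411.
Reliability = 656.411 / 781.985 = 0.8394.

0.8394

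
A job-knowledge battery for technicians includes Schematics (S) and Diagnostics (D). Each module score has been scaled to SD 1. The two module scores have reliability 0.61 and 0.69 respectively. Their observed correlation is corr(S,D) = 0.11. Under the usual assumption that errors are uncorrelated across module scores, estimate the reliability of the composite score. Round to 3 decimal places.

Var(S+D) = 2 + 2·[0.11] = 2 + 0.22 = 2.22.
Under uncorrelated errors the observed covariances equal the true-score covariances, so only the own-variance terms attenuate.
True-score variance = [0.61 + 0.69] + 0.22 = 1.3 + 0.22 = 1.52.
Reliability = 1.52 / 2.22 = 0.685.

0.685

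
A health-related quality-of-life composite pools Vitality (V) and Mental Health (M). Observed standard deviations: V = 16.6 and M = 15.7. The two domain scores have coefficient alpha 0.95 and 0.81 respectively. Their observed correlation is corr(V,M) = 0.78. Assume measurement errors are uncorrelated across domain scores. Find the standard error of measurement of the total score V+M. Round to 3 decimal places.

Var(total) = 522.05 + 406.567 = 928.617.
True-score variance = 461.439 + 406.567 = 868.006, so reliability = 0.9347.
Error variance = 928.617 − 868.006 = 60.6111; SEM = √60.6111 = 7.785.

7.785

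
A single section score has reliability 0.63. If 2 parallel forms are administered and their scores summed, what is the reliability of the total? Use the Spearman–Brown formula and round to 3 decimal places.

ρ_k = kρ / (1 + (k−1)ρ) = 2·0.63 / (1 + 1·0.63) = 1.260 / 1.630 = 0.773.

0.773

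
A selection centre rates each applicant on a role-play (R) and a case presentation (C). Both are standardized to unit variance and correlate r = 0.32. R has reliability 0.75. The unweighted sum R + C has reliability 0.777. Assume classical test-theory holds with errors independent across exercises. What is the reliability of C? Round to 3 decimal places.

Var(R+C) = 2 + 2·0.32 = 2.640.
True-score variance = ρ_R + ρ_C + 2·0.32, so 0.777 = (0.75 + ρ_C + 0.64) / 2.640.
ρ_C = 0.777·2.640 − 0.75 − 0.64 = 0.661.

0.661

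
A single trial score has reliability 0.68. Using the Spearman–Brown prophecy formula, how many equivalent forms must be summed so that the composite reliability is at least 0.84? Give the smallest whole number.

3

k ≥ ρ*(1−ρ₁)/(ρ₁(1−ρ*)) = 0.84·0.32 / (0.68·0.16) = 2.471.
Smallest integer k = 3.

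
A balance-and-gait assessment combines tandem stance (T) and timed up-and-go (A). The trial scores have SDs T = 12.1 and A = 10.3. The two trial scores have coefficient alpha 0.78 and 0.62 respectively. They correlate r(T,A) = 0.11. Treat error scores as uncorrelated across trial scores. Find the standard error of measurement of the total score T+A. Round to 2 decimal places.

Var(total) = 252.5 + 27.4186 = 279.919.
True-score variance = 179.976 + 27.4186 = 207.394, so reliability = 0.7409.
Error variance = 279.919 − 207.394 = 72.5244; SEM = √72.5244 = 8.52.

8.52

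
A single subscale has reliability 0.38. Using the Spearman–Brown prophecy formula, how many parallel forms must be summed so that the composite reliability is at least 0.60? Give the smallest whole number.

3

k ≥ ρ*(1−ρ₁)/(ρ₁(1−ρ*)) = 0.60·0.62 / (0.38·0.40) = 2.447.
Smallest integer k = 3.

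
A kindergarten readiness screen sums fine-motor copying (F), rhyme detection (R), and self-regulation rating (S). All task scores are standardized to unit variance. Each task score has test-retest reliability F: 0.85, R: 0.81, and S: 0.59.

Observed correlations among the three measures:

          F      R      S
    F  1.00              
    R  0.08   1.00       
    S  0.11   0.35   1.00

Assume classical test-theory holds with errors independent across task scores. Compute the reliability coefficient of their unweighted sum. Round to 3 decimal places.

Var(F+R+S) = 3 + 2·[0.08 + 0.11 + 0.35] = 3 + 1.08 = 4.08.
With uncorrelated errors the cross-covariances are all true-score covariance, so they carry over unchanged; only the diagonal terms shrink to ρᵢσᵢ².
True-score variance = [0.85 + 0.81 + 0.59] + 1.08 = 2.25 + 1.08 = 3.33.
Reliability = 3.33 / 4.08 = 0.816.

0.816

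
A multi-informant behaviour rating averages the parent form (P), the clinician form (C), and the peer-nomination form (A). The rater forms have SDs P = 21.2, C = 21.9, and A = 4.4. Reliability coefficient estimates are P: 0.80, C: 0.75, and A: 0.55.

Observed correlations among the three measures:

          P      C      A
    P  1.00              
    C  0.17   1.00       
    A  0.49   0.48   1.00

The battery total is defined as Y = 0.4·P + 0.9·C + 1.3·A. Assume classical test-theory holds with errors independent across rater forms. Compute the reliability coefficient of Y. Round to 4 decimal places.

Var(Y) = 0.4²·21.2² + 0.9²·21.9² + 1.3²·4.4² + 2·[0.36·21.2·21.9·0.17 + 0.52·21.2·4.4·0.49 + 1.17·21.9·4.4·0.48] = 493.113 + 212.595 = 705.708.
Because errors are independent across components, Cov(Tᵢ,Tⱼ) = Cov(Xᵢ,Xⱼ); the off-diagonal part of the true-score variance is the same as above.
True-score variance = [0.4²·21.2²·0.80 + 0.9²·21.9²·0.75 + 1.3²·4.4²·0.55] + 212.595 = 366.887 + 212.595 = 579.481.
Reliability = 579.481 / 705.708 = 0.8211.

0.8211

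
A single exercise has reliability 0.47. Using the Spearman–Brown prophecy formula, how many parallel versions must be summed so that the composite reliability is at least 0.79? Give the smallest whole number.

k ≥ ρ*(1−ρ₁)/(ρ₁(1−ρ*)) = 0.79·0.53 / (0.47·0.21) = 4.242.
Smallest integer k = 5.

5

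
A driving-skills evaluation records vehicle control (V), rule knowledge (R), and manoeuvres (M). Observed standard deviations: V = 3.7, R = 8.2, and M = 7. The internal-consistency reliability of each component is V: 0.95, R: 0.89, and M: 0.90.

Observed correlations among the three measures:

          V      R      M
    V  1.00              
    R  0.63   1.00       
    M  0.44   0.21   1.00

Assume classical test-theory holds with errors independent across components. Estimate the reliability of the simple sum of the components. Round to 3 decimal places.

0.940

Var(V+R+M) = 3.7² + 8.2² + 7² + 2·[3.7·8.2·0.63 + 3.7·7·0.44 + 8.2·7·0.21] = 129.93 + 85.1284 = 215.058.
Under uncorrelated errors the observed covariances equal the true-score covariances, so only the own-variance terms attenuate.
True-score variance = [3.7²·0.95 + 8.2²·0.89 + 7²·0.90] + 85.1284 = 116.949 + 85.1284 = 202.077.
Reliability = 202.077 / 215.058 = 0.940.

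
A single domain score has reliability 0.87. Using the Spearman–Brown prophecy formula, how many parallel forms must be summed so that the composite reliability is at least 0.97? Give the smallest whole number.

5

k ≥ ρ*(1−ρ₁)/(ρ₁(1−ρ*)) = 0.97·0.13 / (0.87·0.03) = 4.831.
Smallest integer k = 5.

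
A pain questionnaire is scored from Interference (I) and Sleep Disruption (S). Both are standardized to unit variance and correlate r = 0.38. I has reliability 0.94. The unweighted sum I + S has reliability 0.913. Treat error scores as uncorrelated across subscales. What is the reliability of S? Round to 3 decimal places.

Var(I+S) = 2 + 2·0.38 = 2.760.
True-score variance = ρ_I + ρ_S + 2·0.38, so 0.913 = (0.94 + ρ_S + 0.76) / 2.760.
ρ_S = 0.913·2.760 − 0.94 − 0.76 = 0.820.

0.820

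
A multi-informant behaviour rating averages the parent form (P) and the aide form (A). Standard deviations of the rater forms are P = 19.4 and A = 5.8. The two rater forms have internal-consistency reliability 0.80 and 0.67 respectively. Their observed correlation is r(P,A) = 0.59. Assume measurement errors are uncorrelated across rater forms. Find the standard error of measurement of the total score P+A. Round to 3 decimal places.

9.294

Var(total) = 410 + 132.774 = 542.774.
True-score variance = 323.627 + 132.774 = 456.4, so reliability = 0.8409.
Error variance = 542.774 − 456.4 = 86.3732; SEM = √86.3732 = 9.294.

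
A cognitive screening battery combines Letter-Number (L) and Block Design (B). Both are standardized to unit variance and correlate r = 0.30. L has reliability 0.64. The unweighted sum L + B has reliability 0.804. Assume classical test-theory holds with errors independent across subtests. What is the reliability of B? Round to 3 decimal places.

0.850

Var(L+B) = 2 + 2·0.30 = 2.600.
True-score variance = ρ_L + ρ_B + 2·0.30, so 0.804 = (0.64 + ρ_B + 0.60) / 2.600.
ρ_B = 0.804·2.600 − 0.64 − 0.60 = 0.850.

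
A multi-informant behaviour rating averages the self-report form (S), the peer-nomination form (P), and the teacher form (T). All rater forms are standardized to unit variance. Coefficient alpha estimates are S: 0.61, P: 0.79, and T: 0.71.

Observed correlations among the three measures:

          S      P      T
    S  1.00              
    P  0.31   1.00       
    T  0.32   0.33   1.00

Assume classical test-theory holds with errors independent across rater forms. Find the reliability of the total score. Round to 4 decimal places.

0.8191

Var(S+P+T) = 3 + 2·[0.31 + 0.32 + 0.33] = 3 + 1.92 = 4.92.
Because errors are independent across components, Cov(Tᵢ,Tⱼ) = Cov(Xᵢ,Xⱼ); the off-diagonal part of the true-score variance is the same as above.
True-score variance = [0.61 + 0.79 + 0.71] + 1.92 = 2.11 + 1.92 = 4.03.
Reliability = 4.03 / 4.92 = 0.8191.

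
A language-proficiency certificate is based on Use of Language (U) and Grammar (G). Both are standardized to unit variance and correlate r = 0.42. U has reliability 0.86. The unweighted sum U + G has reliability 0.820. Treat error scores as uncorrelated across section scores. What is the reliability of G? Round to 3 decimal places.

0.629

Var(U+G) = 2 + 2·0.42 = 2.840.
True-score variance = ρ_U + ρ_G + 2·0.42, so 0.820 = (0.86 + ρ_G + 0.84) / 2.840.
ρ_G = 0.820·2.840 − 0.86 − 0.84 = 0.629.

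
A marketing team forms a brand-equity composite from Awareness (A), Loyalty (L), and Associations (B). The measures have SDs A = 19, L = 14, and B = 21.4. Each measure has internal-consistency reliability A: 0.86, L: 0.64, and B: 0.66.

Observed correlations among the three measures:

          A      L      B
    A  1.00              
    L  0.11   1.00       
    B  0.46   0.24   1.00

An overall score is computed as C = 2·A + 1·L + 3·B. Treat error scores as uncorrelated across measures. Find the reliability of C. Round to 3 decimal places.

Var(C) = 2²·19² + 14² + 3²·21.4² + 2·[2·19·14·0.11 + 6·19·21.4·0.46 + 3·14·21.4·0.24] = 5761.64 + 2792.9 = 8554.54.
Because errors are independent across components, Cov(Tᵢ,Tⱼ) = Cov(Xᵢ,Xⱼ); the off-diagonal part of the true-score variance is the same as above.
True-score variance = [2²·19²·0.86 + 14²·0.64 + 3²·21.4²·0.66] + 2792.9 = 4087.56 + 2792.9 = 6880.46.
Reliability = 6880.46 / 8554.54 = 0.804.

0.804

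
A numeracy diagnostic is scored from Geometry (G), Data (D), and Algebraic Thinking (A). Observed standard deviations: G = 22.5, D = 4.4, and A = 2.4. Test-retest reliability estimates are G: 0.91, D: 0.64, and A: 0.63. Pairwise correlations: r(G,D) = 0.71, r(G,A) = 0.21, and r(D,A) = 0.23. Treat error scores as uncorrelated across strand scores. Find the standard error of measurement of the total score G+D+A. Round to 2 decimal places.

7.39

Var(total) = 531.37 + 168.118 = 699.488.
True-score variance = 476.707 + 168.118 = 644.824, so reliability = 0.9219.
Error variance = 699.488 − 644.824 = 54.6633; SEM = √54.6633 = 7.39.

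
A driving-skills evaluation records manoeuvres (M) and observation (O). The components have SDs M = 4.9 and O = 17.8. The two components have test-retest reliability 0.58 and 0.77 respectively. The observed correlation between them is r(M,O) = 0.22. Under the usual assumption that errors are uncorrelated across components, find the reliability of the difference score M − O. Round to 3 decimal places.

Var(M−O) = 4.9² + 17.8² − 2·4.9·17.8·0.22 = 340.85 − 38.3768 = 302.473.
Under uncorrelated errors the observed covariances equal the true-score covariances, so only the own-variance terms attenuate.
True-score variance = [4.9²·0.58 + 17.8²·0.77] − 38.3768 = 257.893 − 38.3768 = 219.516.
Reliability = 219.516 / 302.473 = 0.726.

0.726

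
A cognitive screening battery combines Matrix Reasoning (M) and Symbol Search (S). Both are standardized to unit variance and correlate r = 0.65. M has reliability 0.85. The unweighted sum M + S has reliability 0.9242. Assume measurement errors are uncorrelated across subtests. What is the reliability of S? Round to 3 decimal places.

0.900

Var(M+S) = 2 + 2·0.65 = 3.300.
True-score variance = ρ_M + ρ_S + 2·0.65, so 0.9242 = (0.85 + ρ_S + 1.30) / 3.300.
ρ_S = 0.9242·3.300 − 0.85 − 1.30 = 0.900.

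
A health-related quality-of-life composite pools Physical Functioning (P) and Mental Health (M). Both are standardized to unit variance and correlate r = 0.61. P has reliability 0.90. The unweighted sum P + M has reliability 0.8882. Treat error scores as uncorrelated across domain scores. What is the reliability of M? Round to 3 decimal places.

0.740

Var(P+M) = 2 + 2·0.61 = 3.220.
True-score variance = ρ_P + ρ_M + 2·0.61, so 0.8882 = (0.90 + ρ_M + 1.22) / 3.220.
ρ_M = 0.8882·3.220 − 0.90 − 1.22 = 0.740.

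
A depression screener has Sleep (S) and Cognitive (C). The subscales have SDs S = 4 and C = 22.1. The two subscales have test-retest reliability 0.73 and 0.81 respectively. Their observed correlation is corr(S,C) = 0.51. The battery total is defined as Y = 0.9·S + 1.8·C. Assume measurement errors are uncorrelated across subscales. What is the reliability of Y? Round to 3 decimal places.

0.825

Var(Y) = 0.9²·4² + 1.8²·22.1² + 2·[1.62·4·22.1·0.51] = 1595.41 + 146.072 = 1741.48.
Because errors are independent across components, Cov(Tᵢ,Tⱼ) = Cov(Xᵢ,Xⱼ); the off-diagonal part of the true-score variance is the same as above.
True-score variance = [0.9²·4²·0.73 + 1.8²·22.1²·0.81] + 146.072 = 1291.24 + 146.072 = 1437.32.
Reliability = 1437.32 / 1741.48 = 0.825.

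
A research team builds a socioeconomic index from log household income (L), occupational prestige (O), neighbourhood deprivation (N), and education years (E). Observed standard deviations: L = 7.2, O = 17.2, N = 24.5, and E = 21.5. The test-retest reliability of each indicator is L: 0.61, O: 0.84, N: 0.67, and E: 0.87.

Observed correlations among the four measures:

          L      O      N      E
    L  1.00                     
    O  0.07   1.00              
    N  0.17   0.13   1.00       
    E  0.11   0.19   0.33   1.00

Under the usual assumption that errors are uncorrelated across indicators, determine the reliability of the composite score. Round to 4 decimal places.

0.8463

Var(L+O+N+E) = 7.2² + 17.2² + 24.5² + 21.5² + 2·[7.2·17.2·0.07 + 7.2·24.5·0.17 + 7.2·21.5·0.11 + 17.2·24.5·0.13 + 17.2·21.5·0.19 + 24.5·21.5·0.33] = 1410.18 + 709.113 = 2119.29.
Because errors are independent across components, Cov(Tᵢ,Tⱼ) = Cov(Xᵢ,Xⱼ); the off-diagonal part of the true-score variance is the same as above.
True-score variance = [7.2²·0.61 + 17.2²·0.84 + 24.5²·0.67 + 21.5²·0.87] + 709.113 = 1084.45 + 709.113 = 1793.57.
Reliability = 1793.57 / 2119.29 = 0.8463.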